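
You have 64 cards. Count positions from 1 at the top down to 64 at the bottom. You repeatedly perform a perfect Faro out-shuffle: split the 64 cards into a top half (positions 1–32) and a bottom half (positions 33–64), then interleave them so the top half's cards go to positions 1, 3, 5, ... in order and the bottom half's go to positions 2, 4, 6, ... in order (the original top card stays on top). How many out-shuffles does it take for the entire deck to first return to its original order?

6

The out-shuffle permutes the 64 positions with cycle lengths [1, 1, 2, 3, 3, 6, 6, 6, 6, 6, 6, 6, 6, 6].
Every card is home exactly when every cycle has completed a whole number of laps, i.e. after lcm(1, 2, 3, 6) = 6 out-shuffles.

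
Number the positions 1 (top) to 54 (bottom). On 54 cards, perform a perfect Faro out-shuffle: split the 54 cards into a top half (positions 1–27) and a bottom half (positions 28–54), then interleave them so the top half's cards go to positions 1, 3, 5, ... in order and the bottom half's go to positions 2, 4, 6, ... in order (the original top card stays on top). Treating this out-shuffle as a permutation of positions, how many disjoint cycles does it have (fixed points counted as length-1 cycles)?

Trace each unvisited position around until it returns:
(1) (2 3 5 9 17 33 ... len 52) (54)
3 cycles in total.

3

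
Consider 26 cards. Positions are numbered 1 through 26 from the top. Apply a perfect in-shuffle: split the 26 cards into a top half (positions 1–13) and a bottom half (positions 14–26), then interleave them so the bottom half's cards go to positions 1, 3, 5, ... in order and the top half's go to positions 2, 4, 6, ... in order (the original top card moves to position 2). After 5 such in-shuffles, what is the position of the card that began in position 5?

Track the card's position through each in-shuffle:
5 → 10 → 20 → 13 → 26 → 25

25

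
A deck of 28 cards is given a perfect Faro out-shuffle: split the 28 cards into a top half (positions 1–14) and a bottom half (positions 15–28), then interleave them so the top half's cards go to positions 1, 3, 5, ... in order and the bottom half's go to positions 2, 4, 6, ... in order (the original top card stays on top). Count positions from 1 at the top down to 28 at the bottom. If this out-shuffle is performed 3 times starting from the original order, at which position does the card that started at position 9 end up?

11

Track the card's position through each out-shuffle:
9 → 17 → 6 → 11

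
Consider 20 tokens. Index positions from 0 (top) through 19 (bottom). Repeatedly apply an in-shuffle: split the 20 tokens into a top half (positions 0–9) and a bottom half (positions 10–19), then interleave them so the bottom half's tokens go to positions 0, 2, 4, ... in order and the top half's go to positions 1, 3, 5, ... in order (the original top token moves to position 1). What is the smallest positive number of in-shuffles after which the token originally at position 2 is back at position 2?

3

Follow position 2 under repeated in-shuffles:
2 → 5 → 11 → 2
It first returns after 3 in-shuffles.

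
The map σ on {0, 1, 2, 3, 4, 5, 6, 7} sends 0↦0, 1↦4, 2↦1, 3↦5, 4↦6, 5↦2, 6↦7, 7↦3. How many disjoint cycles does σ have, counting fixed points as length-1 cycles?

Cycle decomposition: (0) (1 4 6 7 3 5 2).
2 cycles.

2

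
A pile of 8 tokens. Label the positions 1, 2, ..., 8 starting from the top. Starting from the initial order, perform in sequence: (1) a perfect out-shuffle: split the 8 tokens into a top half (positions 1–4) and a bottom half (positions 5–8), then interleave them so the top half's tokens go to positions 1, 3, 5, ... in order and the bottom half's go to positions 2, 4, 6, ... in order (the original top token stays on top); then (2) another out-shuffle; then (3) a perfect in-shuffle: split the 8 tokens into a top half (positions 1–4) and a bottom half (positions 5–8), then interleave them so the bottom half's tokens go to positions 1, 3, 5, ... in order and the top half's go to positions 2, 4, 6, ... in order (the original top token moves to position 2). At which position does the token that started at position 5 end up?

6

Track the token from position 5 forward through each operation:
  after op 1 (out-shuffle): 5 → 2
  after op 2 (out-shuffle): 2 → 3
  after op 3 (in-shuffle): 3 → 6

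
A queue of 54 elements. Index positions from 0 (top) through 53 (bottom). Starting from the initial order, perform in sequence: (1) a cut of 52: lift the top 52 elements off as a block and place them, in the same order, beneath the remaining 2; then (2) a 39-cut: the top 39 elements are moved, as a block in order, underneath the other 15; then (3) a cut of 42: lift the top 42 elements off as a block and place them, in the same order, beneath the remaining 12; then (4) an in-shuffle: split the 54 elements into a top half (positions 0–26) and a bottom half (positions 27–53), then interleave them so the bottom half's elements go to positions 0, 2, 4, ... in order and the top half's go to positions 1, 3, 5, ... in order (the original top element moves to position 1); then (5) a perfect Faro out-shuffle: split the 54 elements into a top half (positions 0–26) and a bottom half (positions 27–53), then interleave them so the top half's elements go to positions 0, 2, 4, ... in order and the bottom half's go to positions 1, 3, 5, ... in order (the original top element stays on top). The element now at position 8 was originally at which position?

Undo the operations in reverse order, starting from position 8:
  undo op 5 (out-shuffle, from top half): 8 ← 4
  undo op 4 (in-shuffle, from bottom half): 4 ← 29
  undo op 3 (cut 42): 29 ← 17
  undo op 2 (cut 39): 17 ← 2
  undo op 1 (cut 52): 2 ← 0
So the element at position 8 came from original position 0.

0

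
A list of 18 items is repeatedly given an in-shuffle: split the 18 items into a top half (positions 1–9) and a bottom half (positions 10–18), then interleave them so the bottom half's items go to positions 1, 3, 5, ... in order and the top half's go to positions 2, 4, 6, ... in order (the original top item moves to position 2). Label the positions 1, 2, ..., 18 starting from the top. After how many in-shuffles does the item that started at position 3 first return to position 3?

18

Follow position 3 under repeated in-shuffles:
3 → 6 → 12 → 5 → 10 → 1 → 2 → 4 → 8 → 16 → 13 → 7 → 14 → 9 → 18 → 17 → 15 → 11 → 3
It first returns after 18 in-shuffles.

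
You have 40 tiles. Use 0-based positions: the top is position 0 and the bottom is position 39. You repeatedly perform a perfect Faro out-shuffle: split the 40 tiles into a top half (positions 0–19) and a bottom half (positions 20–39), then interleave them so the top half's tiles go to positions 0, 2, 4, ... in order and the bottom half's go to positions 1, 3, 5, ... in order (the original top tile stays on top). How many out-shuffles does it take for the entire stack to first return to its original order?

12

The out-shuffle permutes the 40 positions with cycle lengths [1, 1, 2, 12, 12, 12].
Every tile is home exactly when every cycle has completed a whole number of laps, i.e. after lcm(1, 2, 12) = 12 out-shuffles.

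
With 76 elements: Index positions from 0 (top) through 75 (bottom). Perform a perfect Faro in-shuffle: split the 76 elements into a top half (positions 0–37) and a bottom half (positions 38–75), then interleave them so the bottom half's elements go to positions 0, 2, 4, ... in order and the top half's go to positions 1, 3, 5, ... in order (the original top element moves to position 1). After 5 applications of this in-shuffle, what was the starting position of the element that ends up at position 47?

Work backwards from position 47, undoing one in-shuffle at a time:
47 ← 23 ← 11 ← 5 ← 2 ← 39
So the element now at position 47 started at position 39.

39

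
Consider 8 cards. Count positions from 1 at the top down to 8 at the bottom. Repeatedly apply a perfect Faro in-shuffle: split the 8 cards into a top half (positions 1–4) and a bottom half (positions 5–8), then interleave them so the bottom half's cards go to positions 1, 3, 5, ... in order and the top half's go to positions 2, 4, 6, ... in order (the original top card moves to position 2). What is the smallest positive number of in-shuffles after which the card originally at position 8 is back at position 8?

Follow position 8 under repeated in-shuffles:
8 → 7 → 5 → 1 → 2 → 4 → 8
It first returns after 6 in-shuffles.

6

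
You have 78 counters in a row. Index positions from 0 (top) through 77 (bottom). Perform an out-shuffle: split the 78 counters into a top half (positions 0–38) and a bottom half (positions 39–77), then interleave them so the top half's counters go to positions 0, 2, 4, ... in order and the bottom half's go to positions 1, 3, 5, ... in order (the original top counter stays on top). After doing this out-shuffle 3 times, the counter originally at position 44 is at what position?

Track the counter's position through each out-shuffle:
44 → 11 → 22 → 44

44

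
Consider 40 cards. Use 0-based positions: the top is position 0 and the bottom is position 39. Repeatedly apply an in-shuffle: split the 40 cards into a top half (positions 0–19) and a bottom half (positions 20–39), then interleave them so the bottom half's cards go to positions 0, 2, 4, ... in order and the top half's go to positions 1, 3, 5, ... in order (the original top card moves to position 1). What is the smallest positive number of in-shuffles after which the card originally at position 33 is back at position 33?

20

Follow position 33 under repeated in-shuffles:
33 → 26 → 12 → 25 → 10 → 21 → 2 → 5 → 11 → 23 → 6 → 13 → 27 → 14 → 29 → 18 → 37 → 34 → 28 → 16 → 33
It first returns after 20 in-shuffles.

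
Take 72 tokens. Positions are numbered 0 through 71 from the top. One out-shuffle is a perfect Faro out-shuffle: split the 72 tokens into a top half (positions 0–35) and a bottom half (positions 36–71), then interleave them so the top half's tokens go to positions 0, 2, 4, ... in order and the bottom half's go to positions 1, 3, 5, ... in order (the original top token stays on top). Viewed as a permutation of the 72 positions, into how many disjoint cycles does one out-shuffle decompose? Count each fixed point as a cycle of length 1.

4

Trace each unvisited position around until it returns:
(0) (1 2 4 8 16 32 ... len 35) (7 14 28 56 41 11 ... len 35) (71)
4 cycles in total.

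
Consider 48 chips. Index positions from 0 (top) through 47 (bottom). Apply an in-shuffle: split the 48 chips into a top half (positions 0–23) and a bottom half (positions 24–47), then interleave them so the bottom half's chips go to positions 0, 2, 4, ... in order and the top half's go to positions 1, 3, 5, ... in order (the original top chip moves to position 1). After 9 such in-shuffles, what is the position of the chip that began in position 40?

Track the chip's position through each in-shuffle:
40 → 32 → 16 → 33 → 18 → 37 → 26 → 4 → 9 → 19

19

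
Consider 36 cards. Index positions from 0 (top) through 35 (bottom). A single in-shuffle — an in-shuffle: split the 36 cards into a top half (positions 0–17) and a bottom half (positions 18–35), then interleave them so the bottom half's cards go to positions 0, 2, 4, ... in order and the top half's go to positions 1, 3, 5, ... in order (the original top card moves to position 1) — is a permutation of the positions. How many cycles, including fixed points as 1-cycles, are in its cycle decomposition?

Trace each unvisited position around until it returns:
(0 1 3 7 15 31 ... len 36)
1 cycle in total.

1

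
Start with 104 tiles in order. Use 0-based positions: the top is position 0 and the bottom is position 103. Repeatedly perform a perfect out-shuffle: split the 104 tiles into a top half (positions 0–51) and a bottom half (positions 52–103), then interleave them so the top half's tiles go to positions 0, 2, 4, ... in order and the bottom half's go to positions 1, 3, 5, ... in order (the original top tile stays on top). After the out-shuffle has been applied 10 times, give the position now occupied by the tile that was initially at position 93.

Track the tile's position through each out-shuffle:
93 → 83 → 63 → 23 → 46 → 92 → 81 → 59 → 15 → 30 → 60

60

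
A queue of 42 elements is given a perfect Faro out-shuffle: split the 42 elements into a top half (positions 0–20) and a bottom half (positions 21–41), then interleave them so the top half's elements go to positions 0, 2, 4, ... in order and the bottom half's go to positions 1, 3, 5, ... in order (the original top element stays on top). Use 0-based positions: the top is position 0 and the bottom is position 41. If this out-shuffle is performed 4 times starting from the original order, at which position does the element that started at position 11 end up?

12

Track the element's position through each out-shuffle:
11 → 22 → 3 → 6 → 12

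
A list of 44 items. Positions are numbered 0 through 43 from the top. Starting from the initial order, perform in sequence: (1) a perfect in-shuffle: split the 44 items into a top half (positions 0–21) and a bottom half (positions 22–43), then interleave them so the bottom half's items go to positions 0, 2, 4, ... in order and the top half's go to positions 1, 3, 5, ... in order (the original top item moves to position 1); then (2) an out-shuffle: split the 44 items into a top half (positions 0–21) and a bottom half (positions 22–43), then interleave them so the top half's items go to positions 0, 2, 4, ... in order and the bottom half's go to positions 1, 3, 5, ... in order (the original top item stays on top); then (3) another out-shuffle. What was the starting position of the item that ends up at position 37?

Undo the operations in reverse order, starting from position 37:
  undo op 3 (out-shuffle, from bottom half): 37 ← 40
  undo op 2 (out-shuffle, from top half): 40 ← 20
  undo op 1 (in-shuffle, from bottom half): 20 ← 32
So the item at position 37 came from original position 32.

32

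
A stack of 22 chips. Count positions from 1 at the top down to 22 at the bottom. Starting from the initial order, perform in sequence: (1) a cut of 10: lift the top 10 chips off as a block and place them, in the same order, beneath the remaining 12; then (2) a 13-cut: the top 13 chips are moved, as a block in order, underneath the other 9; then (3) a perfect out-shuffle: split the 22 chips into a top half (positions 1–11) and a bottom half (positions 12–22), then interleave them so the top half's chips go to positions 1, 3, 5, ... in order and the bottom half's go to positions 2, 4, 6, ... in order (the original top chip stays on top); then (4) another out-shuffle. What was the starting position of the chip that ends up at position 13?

Undo the operations in reverse order, starting from position 13:
  undo op 4 (out-shuffle, from top half): 13 ← 7
  undo op 3 (out-shuffle, from top half): 7 ← 4
  undo op 2 (cut 13): 4 ← 17
  undo op 1 (cut 10): 17 ← 5
So the chip at position 13 came from original position 5.

5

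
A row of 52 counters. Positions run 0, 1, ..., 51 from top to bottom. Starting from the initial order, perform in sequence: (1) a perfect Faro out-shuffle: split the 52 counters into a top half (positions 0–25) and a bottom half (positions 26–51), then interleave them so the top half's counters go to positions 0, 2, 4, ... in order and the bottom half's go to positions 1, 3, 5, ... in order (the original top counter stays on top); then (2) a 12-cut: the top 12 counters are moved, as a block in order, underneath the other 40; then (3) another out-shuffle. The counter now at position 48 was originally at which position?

Undo the operations in reverse order, starting from position 48:
  undo op 3 (out-shuffle, from top half): 48 ← 24
  undo op 2 (cut 12): 24 ← 36
  undo op 1 (out-shuffle, from top half): 36 ← 18
So the counter at position 48 came from original position 18.

18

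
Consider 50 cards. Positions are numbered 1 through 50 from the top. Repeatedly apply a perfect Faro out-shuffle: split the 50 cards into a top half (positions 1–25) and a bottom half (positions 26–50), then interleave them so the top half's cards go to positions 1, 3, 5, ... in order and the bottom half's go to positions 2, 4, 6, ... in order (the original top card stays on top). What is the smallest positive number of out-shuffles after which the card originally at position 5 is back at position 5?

Follow position 5 under repeated out-shuffles:
5 → 9 → 17 → 33 → 16 → 31 → 12 → 23 → ... → 5 (length 21)
It first returns after 21 out-shuffles.

21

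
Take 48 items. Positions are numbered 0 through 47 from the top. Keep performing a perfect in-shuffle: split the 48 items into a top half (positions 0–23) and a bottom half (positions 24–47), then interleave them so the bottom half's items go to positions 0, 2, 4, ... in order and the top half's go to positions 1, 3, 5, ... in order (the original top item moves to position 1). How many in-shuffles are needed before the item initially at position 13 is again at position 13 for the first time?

Follow position 13 under repeated in-shuffles:
13 → 27 → 6 → 13
It first returns after 3 in-shuffles.

3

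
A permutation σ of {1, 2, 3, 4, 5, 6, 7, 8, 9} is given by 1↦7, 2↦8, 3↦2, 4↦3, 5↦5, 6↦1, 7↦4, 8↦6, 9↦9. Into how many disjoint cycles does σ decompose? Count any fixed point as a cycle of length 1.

3

Cycle decomposition: (1 7 4 3 2 8 6) (5) (9).
3 cycles.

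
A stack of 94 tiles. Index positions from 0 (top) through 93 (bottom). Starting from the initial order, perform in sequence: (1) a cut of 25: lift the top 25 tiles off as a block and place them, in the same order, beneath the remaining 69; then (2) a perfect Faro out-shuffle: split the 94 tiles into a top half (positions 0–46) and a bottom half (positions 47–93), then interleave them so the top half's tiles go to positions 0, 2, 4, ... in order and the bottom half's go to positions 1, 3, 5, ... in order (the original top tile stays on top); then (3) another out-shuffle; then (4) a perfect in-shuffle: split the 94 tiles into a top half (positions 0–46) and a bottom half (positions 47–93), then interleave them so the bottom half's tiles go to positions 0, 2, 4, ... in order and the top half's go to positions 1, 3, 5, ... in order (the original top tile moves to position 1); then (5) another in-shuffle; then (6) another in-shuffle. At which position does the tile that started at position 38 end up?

Track the tile from position 38 forward through each operation:
  after op 1 (cut 25): 38 → 13
  after op 2 (out-shuffle): 13 → 26
  after op 3 (out-shuffle): 26 → 52
  after op 4 (in-shuffle): 52 → 10
  after op 5 (in-shuffle): 10 → 21
  after op 6 (in-shuffle): 21 → 43

43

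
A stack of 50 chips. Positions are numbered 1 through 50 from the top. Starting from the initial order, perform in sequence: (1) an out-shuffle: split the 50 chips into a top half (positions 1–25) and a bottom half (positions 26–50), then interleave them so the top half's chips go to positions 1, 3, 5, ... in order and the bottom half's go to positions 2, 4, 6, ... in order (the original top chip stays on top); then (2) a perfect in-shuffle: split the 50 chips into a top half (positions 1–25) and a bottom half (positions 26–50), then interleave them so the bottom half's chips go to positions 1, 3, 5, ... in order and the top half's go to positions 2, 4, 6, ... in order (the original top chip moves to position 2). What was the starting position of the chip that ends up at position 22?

Undo the operations in reverse order, starting from position 22:
  undo op 2 (in-shuffle, from top half): 22 ← 11
  undo op 1 (out-shuffle, from top half): 11 ← 6
So the chip at position 22 came from original position 6.

6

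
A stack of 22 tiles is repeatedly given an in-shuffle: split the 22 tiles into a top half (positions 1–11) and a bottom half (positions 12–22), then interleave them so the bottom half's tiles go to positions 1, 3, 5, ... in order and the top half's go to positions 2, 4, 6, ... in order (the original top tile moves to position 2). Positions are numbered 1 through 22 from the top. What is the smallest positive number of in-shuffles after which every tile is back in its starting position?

The in-shuffle permutes the 22 positions with cycle lengths [11, 11].
Every tile is home exactly when every cycle has completed a whole number of laps, i.e. after lcm(11) = 11 in-shuffles.

11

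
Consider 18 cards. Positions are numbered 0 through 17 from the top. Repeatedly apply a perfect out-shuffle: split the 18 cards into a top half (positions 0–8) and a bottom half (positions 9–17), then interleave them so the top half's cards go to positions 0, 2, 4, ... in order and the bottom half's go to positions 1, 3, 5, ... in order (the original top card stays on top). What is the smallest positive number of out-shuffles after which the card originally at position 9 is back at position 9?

Follow position 9 under repeated out-shuffles:
9 → 1 → 2 → 4 → 8 → 16 → 15 → 13 → 9
It first returns after 8 out-shuffles.

8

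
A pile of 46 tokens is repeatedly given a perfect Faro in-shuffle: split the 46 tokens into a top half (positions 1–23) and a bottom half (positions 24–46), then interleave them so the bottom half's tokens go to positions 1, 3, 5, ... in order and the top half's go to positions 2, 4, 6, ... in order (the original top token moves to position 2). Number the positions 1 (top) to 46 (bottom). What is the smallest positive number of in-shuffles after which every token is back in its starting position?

The in-shuffle permutes the 46 positions with cycle lengths [23, 23].
Every token is home exactly when every cycle has completed a whole number of laps, i.e. after lcm(23) = 23 in-shuffles.

23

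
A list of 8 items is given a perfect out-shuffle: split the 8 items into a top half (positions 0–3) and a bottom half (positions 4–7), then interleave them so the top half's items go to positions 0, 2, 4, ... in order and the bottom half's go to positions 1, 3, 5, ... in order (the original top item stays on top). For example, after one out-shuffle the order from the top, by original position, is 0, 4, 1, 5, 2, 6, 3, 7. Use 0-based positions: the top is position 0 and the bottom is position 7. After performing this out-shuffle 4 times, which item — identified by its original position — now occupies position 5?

Work backwards from position 5, undoing one out-shuffle at a time:
5 ← 6 ← 3 ← 5 ← 6
So the item now at position 5 started at position 6.

6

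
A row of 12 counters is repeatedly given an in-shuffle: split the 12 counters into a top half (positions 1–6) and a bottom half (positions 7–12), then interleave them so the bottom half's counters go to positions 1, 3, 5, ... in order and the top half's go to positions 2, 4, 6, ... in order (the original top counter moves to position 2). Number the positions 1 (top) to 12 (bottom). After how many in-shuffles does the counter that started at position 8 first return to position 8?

12

Follow position 8 under repeated in-shuffles:
8 → 3 → 6 → 12 → 11 → 9 → 5 → 10 → 7 → 1 → 2 → 4 → 8
It first returns after 12 in-shuffles.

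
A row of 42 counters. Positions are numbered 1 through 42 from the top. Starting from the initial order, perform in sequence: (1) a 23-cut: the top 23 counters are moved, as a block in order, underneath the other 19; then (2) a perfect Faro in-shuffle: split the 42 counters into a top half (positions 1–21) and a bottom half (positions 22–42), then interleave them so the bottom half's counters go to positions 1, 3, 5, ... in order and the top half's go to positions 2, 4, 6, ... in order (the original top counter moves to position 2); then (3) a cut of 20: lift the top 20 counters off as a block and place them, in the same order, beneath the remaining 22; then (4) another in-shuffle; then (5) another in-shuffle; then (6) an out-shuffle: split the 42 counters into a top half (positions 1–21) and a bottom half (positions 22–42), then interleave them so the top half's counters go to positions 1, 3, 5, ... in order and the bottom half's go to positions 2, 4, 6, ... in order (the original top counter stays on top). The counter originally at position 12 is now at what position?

28

Track the counter from position 12 forward through each operation:
  after op 1 (cut 23): 12 → 31
  after op 2 (in-shuffle): 31 → 19
  after op 3 (cut 20): 19 → 41
  after op 4 (in-shuffle): 41 → 39
  after op 5 (in-shuffle): 39 → 35
  after op 6 (out-shuffle): 35 → 28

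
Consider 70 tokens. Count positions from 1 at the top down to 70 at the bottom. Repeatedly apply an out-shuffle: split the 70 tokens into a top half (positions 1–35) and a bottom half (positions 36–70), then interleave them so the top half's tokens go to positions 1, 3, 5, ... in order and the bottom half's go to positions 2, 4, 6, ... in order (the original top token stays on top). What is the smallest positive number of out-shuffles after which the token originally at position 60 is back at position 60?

22

Follow position 60 under repeated out-shuffles:
60 → 50 → 30 → 59 → 48 → 26 → 51 → 32 → ... → 60 (length 22)
It first returns after 22 out-shuffles.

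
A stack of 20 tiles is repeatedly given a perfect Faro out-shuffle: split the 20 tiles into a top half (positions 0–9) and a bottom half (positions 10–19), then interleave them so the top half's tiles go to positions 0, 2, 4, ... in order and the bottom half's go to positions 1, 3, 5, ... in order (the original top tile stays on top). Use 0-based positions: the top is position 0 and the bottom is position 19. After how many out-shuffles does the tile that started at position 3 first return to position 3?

18

Follow position 3 under repeated out-shuffles:
3 → 6 → 12 → 5 → 10 → 1 → 2 → 4 → 8 → 16 → 13 → 7 → 14 → 9 → 18 → 17 → 15 → 11 → 3
It first returns after 18 out-shuffles.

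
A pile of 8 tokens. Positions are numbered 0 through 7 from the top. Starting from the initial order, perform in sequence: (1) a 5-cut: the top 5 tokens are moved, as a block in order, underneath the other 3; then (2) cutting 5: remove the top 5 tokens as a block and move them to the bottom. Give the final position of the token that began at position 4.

Track the token from position 4 forward through each operation:
  after op 1 (cut 5): 4 → 7
  after op 2 (cut 5): 7 → 2

2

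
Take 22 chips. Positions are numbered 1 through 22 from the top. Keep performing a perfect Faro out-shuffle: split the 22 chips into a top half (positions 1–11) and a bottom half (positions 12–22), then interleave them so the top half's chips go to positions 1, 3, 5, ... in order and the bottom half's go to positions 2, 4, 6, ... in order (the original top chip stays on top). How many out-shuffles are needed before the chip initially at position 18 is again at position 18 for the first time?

6

Follow position 18 under repeated out-shuffles:
18 → 14 → 6 → 11 → 21 → 20 → 18
It first returns after 6 out-shuffles.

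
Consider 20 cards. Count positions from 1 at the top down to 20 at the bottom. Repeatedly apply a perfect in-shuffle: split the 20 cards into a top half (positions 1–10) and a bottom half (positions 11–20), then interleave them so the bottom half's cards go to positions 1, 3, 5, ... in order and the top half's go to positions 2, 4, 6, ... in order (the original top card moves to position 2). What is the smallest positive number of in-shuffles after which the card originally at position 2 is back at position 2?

Follow position 2 under repeated in-shuffles:
2 → 4 → 8 → 16 → 11 → 1 → 2
It first returns after 6 in-shuffles.

6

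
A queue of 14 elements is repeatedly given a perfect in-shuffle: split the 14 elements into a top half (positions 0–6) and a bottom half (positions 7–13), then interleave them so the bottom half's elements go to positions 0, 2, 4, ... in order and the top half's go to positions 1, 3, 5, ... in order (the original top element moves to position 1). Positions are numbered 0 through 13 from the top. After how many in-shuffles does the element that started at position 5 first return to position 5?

4

Follow position 5 under repeated in-shuffles:
5 → 11 → 8 → 2 → 5
It first returns after 4 in-shuffles.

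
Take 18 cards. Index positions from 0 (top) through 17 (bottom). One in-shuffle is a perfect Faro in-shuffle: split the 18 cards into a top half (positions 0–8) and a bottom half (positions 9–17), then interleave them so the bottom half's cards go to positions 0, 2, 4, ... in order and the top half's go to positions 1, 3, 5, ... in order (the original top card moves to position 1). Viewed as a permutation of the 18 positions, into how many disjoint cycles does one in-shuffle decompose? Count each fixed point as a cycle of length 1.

1

Trace each unvisited position around until it returns:
(0 1 3 7 15 12 ... len 18)
1 cycle in total.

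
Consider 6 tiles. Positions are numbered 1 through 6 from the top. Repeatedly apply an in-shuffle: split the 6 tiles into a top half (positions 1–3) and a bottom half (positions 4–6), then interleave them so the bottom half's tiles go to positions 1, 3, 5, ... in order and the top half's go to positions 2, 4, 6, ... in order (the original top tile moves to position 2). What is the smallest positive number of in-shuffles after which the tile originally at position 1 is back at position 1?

Follow position 1 under repeated in-shuffles:
1 → 2 → 4 → 1
It first returns after 3 in-shuffles.

3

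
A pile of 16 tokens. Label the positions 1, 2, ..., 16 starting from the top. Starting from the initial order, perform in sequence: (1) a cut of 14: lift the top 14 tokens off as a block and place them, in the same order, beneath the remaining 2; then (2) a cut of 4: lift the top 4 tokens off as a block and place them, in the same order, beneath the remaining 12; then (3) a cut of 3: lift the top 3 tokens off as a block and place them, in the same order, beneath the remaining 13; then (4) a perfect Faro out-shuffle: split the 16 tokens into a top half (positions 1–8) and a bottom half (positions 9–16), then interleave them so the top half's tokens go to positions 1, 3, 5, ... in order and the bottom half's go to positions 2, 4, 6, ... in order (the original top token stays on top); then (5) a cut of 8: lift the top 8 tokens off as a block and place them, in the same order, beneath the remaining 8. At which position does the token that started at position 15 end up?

Track the token from position 15 forward through each operation:
  after op 1 (cut 14): 15 → 1
  after op 2 (cut 4): 1 → 13
  after op 3 (cut 3): 13 → 10
  after op 4 (out-shuffle): 10 → 4
  after op 5 (cut 8): 4 → 12

12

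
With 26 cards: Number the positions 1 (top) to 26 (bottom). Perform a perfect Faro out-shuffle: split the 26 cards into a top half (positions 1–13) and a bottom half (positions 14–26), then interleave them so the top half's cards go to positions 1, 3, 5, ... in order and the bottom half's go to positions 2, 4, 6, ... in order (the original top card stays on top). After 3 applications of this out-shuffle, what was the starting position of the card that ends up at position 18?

25

Work backwards from position 18, undoing one out-shuffle at a time:
18 ← 22 ← 24 ← 25
So the card now at position 18 started at position 25.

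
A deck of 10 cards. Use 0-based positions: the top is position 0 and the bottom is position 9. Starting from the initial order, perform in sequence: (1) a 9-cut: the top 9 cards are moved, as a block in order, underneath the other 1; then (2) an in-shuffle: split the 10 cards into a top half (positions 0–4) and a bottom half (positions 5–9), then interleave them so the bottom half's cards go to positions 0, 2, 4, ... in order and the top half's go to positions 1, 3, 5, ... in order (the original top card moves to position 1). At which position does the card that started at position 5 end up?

2

Track the card from position 5 forward through each operation:
  after op 1 (cut 9): 5 → 6
  after op 2 (in-shuffle): 6 → 2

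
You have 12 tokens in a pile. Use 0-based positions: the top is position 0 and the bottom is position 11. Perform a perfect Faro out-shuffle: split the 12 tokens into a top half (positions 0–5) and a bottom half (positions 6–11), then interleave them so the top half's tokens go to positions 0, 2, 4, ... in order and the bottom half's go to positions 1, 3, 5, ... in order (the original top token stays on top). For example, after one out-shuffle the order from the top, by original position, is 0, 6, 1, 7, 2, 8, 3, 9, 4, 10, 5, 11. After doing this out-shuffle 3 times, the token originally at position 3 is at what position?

Track the token's position through each out-shuffle:
3 → 6 → 1 → 2

2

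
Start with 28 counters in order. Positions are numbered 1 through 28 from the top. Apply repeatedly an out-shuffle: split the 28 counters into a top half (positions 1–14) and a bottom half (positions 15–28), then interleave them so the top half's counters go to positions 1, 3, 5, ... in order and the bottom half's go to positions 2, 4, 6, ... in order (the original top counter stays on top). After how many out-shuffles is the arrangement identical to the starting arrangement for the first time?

The out-shuffle permutes the 28 positions with cycle lengths [1, 1, 2, 6, 18].
Every counter is home exactly when every cycle has completed a whole number of laps, i.e. after lcm(1, 2, 6, 18) = 18 out-shuffles.

18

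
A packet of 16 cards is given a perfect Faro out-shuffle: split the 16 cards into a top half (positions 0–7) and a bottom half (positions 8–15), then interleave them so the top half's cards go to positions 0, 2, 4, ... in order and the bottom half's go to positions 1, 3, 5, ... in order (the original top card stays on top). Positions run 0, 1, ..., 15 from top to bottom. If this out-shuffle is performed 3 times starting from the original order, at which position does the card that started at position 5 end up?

Track the card's position through each out-shuffle:
5 → 10 → 5 → 10

10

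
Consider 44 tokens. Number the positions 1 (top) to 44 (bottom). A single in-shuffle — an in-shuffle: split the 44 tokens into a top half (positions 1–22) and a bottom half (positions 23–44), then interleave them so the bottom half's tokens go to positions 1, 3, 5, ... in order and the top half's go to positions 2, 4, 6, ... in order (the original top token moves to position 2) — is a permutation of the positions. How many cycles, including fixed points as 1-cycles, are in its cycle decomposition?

7

Trace each unvisited position around until it returns:
(1 2 4 8 16 32 ... len 12) (3 6 12 24) (5 10 20 40 35 25) (7 14 28 11 22 44 ... len 12) (9 18 36 27) (15 30) (21 42 39 33)
7 cycles in total.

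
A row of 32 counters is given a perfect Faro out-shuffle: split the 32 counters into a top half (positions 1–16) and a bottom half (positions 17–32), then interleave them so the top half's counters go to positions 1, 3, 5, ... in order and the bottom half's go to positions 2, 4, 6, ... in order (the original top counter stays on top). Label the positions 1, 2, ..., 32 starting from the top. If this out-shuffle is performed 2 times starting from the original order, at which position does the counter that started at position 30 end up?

Track the counter's position through each out-shuffle:
30 → 28 → 24

24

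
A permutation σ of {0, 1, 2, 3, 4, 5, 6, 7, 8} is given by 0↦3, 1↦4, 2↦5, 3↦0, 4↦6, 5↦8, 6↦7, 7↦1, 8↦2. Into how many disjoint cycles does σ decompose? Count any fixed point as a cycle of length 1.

3

Cycle decomposition: (0 3) (1 4 6 7) (2 5 8).
3 cycles.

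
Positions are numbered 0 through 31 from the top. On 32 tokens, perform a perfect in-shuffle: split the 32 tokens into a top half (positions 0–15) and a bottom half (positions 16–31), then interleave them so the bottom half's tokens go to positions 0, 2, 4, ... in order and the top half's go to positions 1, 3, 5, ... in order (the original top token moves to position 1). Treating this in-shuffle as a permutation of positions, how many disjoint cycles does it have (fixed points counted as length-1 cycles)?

Trace each unvisited position around until it returns:
(0 1 3 7 15 31 30 28 24 16) (2 5 11 23 14 29 26 20 8 17) (4 9 19 6 13 27 22 12 25 18) (10 21)
4 cycles in total.

4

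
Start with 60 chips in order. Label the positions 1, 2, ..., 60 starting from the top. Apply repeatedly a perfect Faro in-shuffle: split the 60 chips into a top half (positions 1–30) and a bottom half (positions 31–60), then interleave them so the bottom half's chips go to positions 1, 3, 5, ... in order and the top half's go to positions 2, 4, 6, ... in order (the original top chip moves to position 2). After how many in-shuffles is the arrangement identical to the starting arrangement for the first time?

60

The in-shuffle permutes the 60 positions with cycle lengths [60].
Every chip is home exactly when every cycle has completed a whole number of laps, i.e. after lcm(60) = 60 in-shuffles.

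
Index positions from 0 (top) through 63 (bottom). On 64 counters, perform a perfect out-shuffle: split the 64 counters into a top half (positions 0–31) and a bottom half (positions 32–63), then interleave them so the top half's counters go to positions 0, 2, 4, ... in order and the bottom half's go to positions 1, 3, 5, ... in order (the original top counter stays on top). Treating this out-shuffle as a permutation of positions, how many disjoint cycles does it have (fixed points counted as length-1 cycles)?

14

Trace each unvisited position around until it returns:
(0) (1 2 4 8 16 32) (3 6 12 24 48 33) (5 10 20 40 17 34) (7 14 28 56 49 35) (9 18 36) (11 22 44 25 50 37) (13 26 52 41 19 38) ... plus 6 more
14 cycles in total.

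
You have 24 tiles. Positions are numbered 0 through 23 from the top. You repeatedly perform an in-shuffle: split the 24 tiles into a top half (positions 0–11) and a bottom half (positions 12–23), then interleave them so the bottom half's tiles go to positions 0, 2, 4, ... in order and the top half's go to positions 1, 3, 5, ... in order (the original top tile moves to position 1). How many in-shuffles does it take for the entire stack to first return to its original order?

The in-shuffle permutes the 24 positions with cycle lengths [4, 20].
Every tile is home exactly when every cycle has completed a whole number of laps, i.e. after lcm(4, 20) = 20 in-shuffles.

20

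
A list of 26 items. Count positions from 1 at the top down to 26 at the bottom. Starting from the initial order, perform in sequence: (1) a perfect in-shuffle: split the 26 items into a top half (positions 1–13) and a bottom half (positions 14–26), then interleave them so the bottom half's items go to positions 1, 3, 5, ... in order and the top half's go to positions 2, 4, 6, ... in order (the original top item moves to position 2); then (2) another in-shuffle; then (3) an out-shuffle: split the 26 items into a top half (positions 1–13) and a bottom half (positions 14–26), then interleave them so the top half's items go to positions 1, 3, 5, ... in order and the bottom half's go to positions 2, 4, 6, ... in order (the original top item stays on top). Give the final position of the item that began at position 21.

Track the item from position 21 forward through each operation:
  after op 1 (in-shuffle): 21 → 15
  after op 2 (in-shuffle): 15 → 3
  after op 3 (out-shuffle): 3 → 5

5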